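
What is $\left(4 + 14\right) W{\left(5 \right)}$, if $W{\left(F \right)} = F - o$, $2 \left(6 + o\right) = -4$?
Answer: $234$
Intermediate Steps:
$o = -8$ ($o = -6 + \frac{1}{2} \left(-4\right) = -6 - 2 = -8$)
$W{\left(F \right)} = 8 + F$ ($W{\left(F \right)} = F - -8 = F + 8 = 8 + F$)
$\left(4 + 14\right) W{\left(5 \right)} = \left(4 + 14\right) \left(8 + 5\right) = 18 \cdot 13 = 234$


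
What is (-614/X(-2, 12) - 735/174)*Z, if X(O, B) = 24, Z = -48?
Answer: 41492/29 ≈ 1430.8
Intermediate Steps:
(-614/X(-2, 12) - 735/174)*Z = (-614/24 - 735/174)*(-48) = (-614*1/24 - 735*1/174)*(-48) = (-307/12 - 245/58)*(-48) = -10373/348*(-48) = 41492/29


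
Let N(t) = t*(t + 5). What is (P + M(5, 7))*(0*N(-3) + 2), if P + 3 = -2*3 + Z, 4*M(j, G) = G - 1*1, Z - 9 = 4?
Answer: 11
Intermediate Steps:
Z = 13 (Z = 9 + 4 = 13)
M(j, G) = -¼ + G/4 (M(j, G) = (G - 1*1)/4 = (G - 1)/4 = (-1 + G)/4 = -¼ + G/4)
N(t) = t*(5 + t)
P = 4 (P = -3 + (-2*3 + 13) = -3 + (-6 + 13) = -3 + 7 = 4)
(P + M(5, 7))*(0*N(-3) + 2) = (4 + (-¼ + (¼)*7))*(0*(-3*(5 - 3)) + 2) = (4 + (-¼ + 7/4))*(0*(-3*2) + 2) = (4 + 3/2)*(0*(-6) + 2) = 11*(0 + 2)/2 = (11/2)*2 = 11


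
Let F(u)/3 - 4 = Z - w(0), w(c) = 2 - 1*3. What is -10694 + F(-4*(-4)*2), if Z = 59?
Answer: -10502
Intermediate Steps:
w(c) = -1 (w(c) = 2 - 3 = -1)
F(u) = 192 (F(u) = 12 + 3*(59 - 1*(-1)) = 12 + 3*(59 + 1) = 12 + 3*60 = 12 + 180 = 192)
-10694 + F(-4*(-4)*2) = -10694 + 192 = -10502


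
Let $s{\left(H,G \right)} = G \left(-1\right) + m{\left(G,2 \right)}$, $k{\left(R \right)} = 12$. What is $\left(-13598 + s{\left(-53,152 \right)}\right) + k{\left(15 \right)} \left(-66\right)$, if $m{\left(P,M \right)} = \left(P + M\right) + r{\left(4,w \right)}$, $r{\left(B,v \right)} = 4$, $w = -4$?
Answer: $-14384$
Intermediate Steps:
$m{\left(P,M \right)} = 4 + M + P$ ($m{\left(P,M \right)} = \left(P + M\right) + 4 = \left(M + P\right) + 4 = 4 + M + P$)
$s{\left(H,G \right)} = 6$ ($s{\left(H,G \right)} = G \left(-1\right) + \left(4 + 2 + G\right) = - G + \left(6 + G\right) = 6$)
$\left(-13598 + s{\left(-53,152 \right)}\right) + k{\left(15 \right)} \left(-66\right) = \left(-13598 + 6\right) + 12 \left(-66\right) = -13592 - 792 = -14384$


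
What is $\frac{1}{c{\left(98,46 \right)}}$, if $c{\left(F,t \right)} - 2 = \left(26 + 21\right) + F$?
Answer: $\frac{1}{147} \approx 0.0068027$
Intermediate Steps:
$c{\left(F,t \right)} = 49 + F$ ($c{\left(F,t \right)} = 2 + \left(\left(26 + 21\right) + F\right) = 2 + \left(47 + F\right) = 49 + F$)
$\frac{1}{c{\left(98,46 \right)}} = \frac{1}{49 + 98} = \frac{1}{147}$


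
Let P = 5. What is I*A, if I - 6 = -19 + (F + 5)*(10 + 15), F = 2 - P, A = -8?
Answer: -296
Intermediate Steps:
F = -3 (F = 2 - 1*5 = 2 - 5 = -3)
I = 37 (I = 6 + (-19 + (-3 + 5)*(10 + 15)) = 6 + (-19 + 2*25) = 6 + (-19 + 50) = 6 + 31 = 37)
I*A = 37*(-8) = -296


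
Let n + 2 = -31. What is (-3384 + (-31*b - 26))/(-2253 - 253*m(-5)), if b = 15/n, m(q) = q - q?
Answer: 37355/24783 ≈ 1.5073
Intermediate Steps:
n = -33 (n = -2 - 31 = -33)
m(q) = 0
b = -5/11 (b = 15/(-33) = 15*(-1/33) = -5/11 ≈ -0.45455)
(-3384 + (-31*b - 26))/(-2253 - 253*m(-5)) = (-3384 + (-31*(-5/11) - 26))/(-2253 - 253*0) = (-3384 + (155/11 - 26))/(-2253 + 0) = (-3384 - 131/11)/(-2253) = -37355/11*(-1/2253) = 37355/24783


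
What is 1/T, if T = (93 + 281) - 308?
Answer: 1/66 ≈ 0.015152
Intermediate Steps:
T = 66 (T = 374 - 308 = 66)
1/T = 1/66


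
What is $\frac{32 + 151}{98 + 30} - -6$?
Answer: $\frac{951}{128} \approx 7.4297$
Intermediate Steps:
$\frac{32 + 151}{98 + 30} - -6 = \frac{183}{128} + 6 = \frac{951}{128}$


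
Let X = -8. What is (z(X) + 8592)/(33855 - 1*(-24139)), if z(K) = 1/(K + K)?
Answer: 137471/927904 ≈ 0.14815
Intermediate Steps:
z(K) = 1/(2*K)
(z(X) + 8592)/(33855 - 1*(-24139)) = ((1/2)/(-8) + 8592)/(33855 - 1*(-24139)) = ((1/2)*(-1/8) + 8592)/(33855 + 24139) = (-1/16 + 8592)/57994 = (137471/16)*(1/57994) = 137471/927904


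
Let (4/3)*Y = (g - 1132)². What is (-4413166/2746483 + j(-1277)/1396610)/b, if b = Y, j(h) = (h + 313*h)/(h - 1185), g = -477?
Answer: -5057788737244582/6112124726011625861965 ≈ -8.2750e-7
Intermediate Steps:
j(h) = 314*h/(-1185 + h) (j(h) = (314*h)/(-1185 + h) = 314*h/(-1185 + h))
Y = 7766643/4 (Y = 3*(-477 - 1132)²/4 = (¾)*(-1609)² = (¾)*2588881 = 7766643/4 ≈ 1.9417e+6)
b = 7766643/4 ≈ 1.9417e+6
(-4413166/2746483 + j(-1277)/1396610)/b = (-4413166/2746483 + (314*(-1277)/(-1185 - 1277))/1396610)/(7766643/4) = (-4413166*1/2746483 + (314*(-1277)/(-2462))*(1/1396610))*(4/7766643) = (-4413166/2746483 + (314*(-1277)*(-1/2462))*(1/1396610))*(4/7766643) = (-4413166/2746483 + (200489/1231)*(1/1396610))*(4/7766643) = (-4413166/2746483 + 200489/1719226910)*(4/7766643) = -7586683105866873/4721827481457530*4/7766643 = -5057788737244582/6112124726011625861965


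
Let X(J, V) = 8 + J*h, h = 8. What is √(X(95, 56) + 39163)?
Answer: √39931 ≈ 199.83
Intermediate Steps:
X(J, V) = 8 + 8*J (X(J, V) = 8 + J*8 = 8 + 8*J)
√(X(95, 56) + 39163) = √((8 + 8*95) + 39163) = √((8 + 760) + 39163) = √(768 + 39163) = √39931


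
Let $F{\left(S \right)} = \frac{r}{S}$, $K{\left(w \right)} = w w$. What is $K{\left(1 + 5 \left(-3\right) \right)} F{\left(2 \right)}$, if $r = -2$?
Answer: $-196$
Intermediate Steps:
$K{\left(w \right)} = w^{2}$
$F{\left(S \right)} = - \frac{2}{S}$
$K{\left(1 + 5 \left(-3\right) \right)} F{\left(2 \right)} = \left(1 + 5 \left(-3\right)\right)^{2} \left(- \frac{2}{2}\right) = \left(1 - 15\right)^{2} \left(\left(-2\right) \frac{1}{2}\right) = \left(-14\right)^{2} \left(-1\right) = 196 \left(-1\right) = -196$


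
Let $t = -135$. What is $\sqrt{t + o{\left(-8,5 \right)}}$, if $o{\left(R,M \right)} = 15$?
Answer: $2 i \sqrt{30} \approx 10.954 i$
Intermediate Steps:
$\sqrt{t + o{\left(-8,5 \right)}} = \sqrt{-135 + 15} = \sqrt{-120} = 2 i \sqrt{30}$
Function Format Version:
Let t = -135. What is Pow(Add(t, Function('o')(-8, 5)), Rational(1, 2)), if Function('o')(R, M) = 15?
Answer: Mul(2, I, Pow(30, Rational(1, 2))) ≈ Mul(10.954, I)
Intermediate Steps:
Pow(Add(t, Function('o')(-8, 5)), Rational(1, 2)) = Pow(Add(-135, 15), Rational(1, 2)) = Pow(-120, Rational(1, 2)) = Mul(2, I, Pow(30, Rational(1, 2)))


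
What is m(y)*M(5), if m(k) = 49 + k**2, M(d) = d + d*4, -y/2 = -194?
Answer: 3764825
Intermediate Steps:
y = 388 (y = -2*(-194) = 388)
M(d) = 5*d (M(d) = d + 4*d = 5*d)
m(y)*M(5) = (49 + 388**2)*(5*5) = (49 + 150544)*25 = 150593*25 = 3764825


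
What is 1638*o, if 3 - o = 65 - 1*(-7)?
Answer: -113022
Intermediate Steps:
o = -69 (o = 3 - (65 - 1*(-7)) = 3 - (65 + 7) = 3 - 1*72 = 3 - 72 = -69)
1638*o = 1638*(-69) = -113022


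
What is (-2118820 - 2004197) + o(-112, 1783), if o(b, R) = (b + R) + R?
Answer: -4119563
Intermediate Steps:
o(b, R) = b + 2*R (o(b, R) = (R + b) + R = b + 2*R)
(-2118820 - 2004197) + o(-112, 1783) = (-2118820 - 2004197) + (-112 + 2*1783) = -4123017 + (-112 + 3566) = -4123017 + 3454 = -4119563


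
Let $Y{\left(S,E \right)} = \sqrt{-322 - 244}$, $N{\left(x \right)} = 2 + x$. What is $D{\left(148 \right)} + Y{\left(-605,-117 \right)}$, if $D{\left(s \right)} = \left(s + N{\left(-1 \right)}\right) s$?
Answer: $22052 + i \sqrt{566} \approx 22052.0 + 23.791 i$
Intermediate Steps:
$Y{\left(S,E \right)} = i \sqrt{566}$ ($Y{\left(S,E \right)} = \sqrt{-566} = i \sqrt{566}$)
$D{\left(s \right)} = s \left(1 + s\right)$ ($D{\left(s \right)} = \left(s + \left(2 - 1\right)\right) s = \left(s + 1\right) s = \left(1 + s\right) s = s \left(1 + s\right)$)
$D{\left(148 \right)} + Y{\left(-605,-117 \right)} = 148 \left(1 + 148\right) + i \sqrt{566} = 148 \cdot 149 + i \sqrt{566} = 22052 + i \sqrt{566}$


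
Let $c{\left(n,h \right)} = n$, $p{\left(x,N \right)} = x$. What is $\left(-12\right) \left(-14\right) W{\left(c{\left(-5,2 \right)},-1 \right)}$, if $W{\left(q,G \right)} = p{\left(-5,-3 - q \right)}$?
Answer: $-840$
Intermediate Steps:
$W{\left(q,G \right)} = -5$
$\left(-12\right) \left(-14\right) W{\left(c{\left(-5,2 \right)},-1 \right)} = \left(-12\right) \left(-14\right) \left(-5\right) = 168 \left(-5\right) = -840$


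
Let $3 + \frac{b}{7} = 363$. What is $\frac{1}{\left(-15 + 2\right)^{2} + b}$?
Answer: $\frac{1}{2689} \approx 0.00037189$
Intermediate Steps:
$b = 2520$ ($b = -21 + 7 \cdot 363 = -21 + 2541 = 2520$)
$\frac{1}{\left(-15 + 2\right)^{2} + b} = \frac{1}{\left(-15 + 2\right)^{2} + 2520} = \frac{1}{\left(-13\right)^{2} + 2520} = \frac{1}{169 + 2520} = \frac{1}{2689}$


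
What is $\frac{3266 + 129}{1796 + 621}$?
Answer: $\frac{3395}{2417} \approx 1.4046$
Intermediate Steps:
$\frac{3266 + 129}{1796 + 621} = \frac{3395}{2417}$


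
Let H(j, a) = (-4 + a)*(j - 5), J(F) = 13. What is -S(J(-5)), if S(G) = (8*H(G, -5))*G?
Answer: 7488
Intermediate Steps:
H(j, a) = (-5 + j)*(-4 + a) (H(j, a) = (-4 + a)*(-5 + j) = (-5 + j)*(-4 + a))
S(G) = G*(360 - 72*G) (S(G) = (8*(20 - 5*(-5) - 4*G - 5*G))*G = (8*(20 + 25 - 4*G - 5*G))*G = (8*(45 - 9*G))*G = (360 - 72*G)*G = G*(360 - 72*G))
-S(J(-5)) = -72*13*(5 - 1*13) = -72*13*(5 - 13) = -72*13*(-8) = -1*(-7488) = 7488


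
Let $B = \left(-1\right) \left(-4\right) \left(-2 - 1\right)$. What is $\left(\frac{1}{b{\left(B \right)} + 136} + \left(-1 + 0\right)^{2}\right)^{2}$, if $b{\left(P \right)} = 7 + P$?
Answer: $\frac{17424}{17161} \approx 1.0153$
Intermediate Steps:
$B = -12$ ($B = 4 \left(-3\right) = -12$)
$\left(\frac{1}{b{\left(B \right)} + 136} + \left(-1 + 0\right)^{2}\right)^{2} = \left(\frac{1}{\left(7 - 12\right) + 136} + \left(-1 + 0\right)^{2}\right)^{2} = \left(\frac{1}{-5 + 136} + \left(-1\right)^{2}\right)^{2} = \left(\frac{1}{131} + 1\right)^{2} = \left(\frac{132}{131}\right)^{2} = \frac{17424}{17161}$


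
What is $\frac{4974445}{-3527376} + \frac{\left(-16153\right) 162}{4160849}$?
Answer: $- \frac{29928302637341}{14676878902224} \approx -2.0391$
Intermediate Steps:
$\frac{4974445}{-3527376} + \frac{\left(-16153\right) 162}{4160849} = 4974445 \left(- \frac{1}{3527376}\right) - \frac{2616786}{4160849} = - \frac{4974445}{3527376} - \frac{2616786}{4160849} = - \frac{29928302637341}{14676878902224}$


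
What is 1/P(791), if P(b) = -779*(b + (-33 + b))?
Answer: -1/1206671 ≈ -8.2873e-7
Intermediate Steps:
P(b) = 25707 - 1558*b (P(b) = -779*(-33 + 2*b) = 25707 - 1558*b)
1/P(791) = 1/(25707 - 1558*791) = 1/(25707 - 1232378) = 1/(-1206671) = -1/1206671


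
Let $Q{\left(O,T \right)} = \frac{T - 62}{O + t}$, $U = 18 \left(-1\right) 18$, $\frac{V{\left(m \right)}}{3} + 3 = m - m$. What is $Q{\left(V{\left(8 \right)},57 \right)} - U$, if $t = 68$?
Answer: $\frac{19111}{59} \approx 323.92$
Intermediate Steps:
$V{\left(m \right)} = -9$ ($V{\left(m \right)} = -9 + 3 \left(m - m\right) = -9 + 3 \cdot 0 = -9 + 0 = -9$)
$U = -324$ ($U = \left(-18\right) 18 = -324$)
$Q{\left(O,T \right)} = \frac{-62 + T}{68 + O}$ ($Q{\left(O,T \right)} = \frac{T - 62}{O + 68} = \frac{-62 + T}{68 + O}$)
$Q{\left(V{\left(8 \right)},57 \right)} - U = \frac{-62 + 57}{68 - 9} - -324 = \frac{1}{59} \left(-5\right) + 324 = - \frac{5}{59} + 324 = \frac{19111}{59}$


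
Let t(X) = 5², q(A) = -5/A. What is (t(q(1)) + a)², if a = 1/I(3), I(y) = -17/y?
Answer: 178084/289 ≈ 616.21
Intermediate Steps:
t(X) = 25
a = -3/17 (a = 1/(-17/3) = -3/17 ≈ -0.17647)
(t(q(1)) + a)² = (25 - 3/17)² = (422/17)² = 178084/289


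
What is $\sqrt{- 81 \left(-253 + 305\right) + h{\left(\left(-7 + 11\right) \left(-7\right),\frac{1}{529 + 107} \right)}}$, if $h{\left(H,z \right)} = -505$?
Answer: $i \sqrt{4717} \approx 68.68 i$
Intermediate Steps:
$\sqrt{- 81 \left(-253 + 305\right) + h{\left(\left(-7 + 11\right) \left(-7\right),\frac{1}{529 + 107} \right)}} = \sqrt{- 81 \left(-253 + 305\right) - 505} = \sqrt{\left(-81\right) 52 - 505} = \sqrt{-4212 - 505} = \sqrt{-4717} = i \sqrt{4717}$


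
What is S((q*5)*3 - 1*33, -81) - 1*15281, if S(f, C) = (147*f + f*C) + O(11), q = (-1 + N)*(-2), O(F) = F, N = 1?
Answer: -17448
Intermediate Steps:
q = 0 (q = (-1 + 1)*(-2) = 0*(-2) = 0)
S(f, C) = 11 + 147*f + C*f (S(f, C) = (147*f + f*C) + 11 = (147*f + C*f) + 11 = 11 + 147*f + C*f)
S((q*5)*3 - 1*33, -81) - 1*15281 = (11 + 147*((0*5)*3 - 1*33) - 81*((0*5)*3 - 1*33)) - 1*15281 = (11 + 147*(0*3 - 33) - 81*(0*3 - 33)) - 15281 = (11 + 147*(0 - 33) - 81*(0 - 33)) - 15281 = (11 + 147*(-33) - 81*(-33)) - 15281 = (11 - 4851 + 2673) - 15281 = -2167 - 15281 = -17448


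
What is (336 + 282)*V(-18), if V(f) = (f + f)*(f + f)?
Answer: 800928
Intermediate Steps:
V(f) = 4*f² (V(f) = (2*f)*(2*f) = 4*f²)
(336 + 282)*V(-18) = (336 + 282)*(4*(-18)²) = 618*(4*324) = 618*1296 = 800928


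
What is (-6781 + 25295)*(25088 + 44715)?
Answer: 1292332742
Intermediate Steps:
(-6781 + 25295)*(25088 + 44715) = 18514*69803 = 1292332742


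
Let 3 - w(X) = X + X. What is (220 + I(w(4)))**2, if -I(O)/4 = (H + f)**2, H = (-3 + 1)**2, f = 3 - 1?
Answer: 5776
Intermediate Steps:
w(X) = 3 - 2*X (w(X) = 3 - (X + X) = 3 - 2*X)
f = 2
H = 4 (H = (-2)**2 = 4)
I(O) = -144 (I(O) = -4*(4 + 2)**2 = -4*6**2 = -4*36 = -144)
(220 + I(w(4)))**2 = (220 - 144)**2 = 76**2 = 5776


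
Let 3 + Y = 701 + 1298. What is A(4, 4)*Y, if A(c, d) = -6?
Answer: -11976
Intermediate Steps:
Y = 1996 (Y = -3 + (701 + 1298) = -3 + 1999 = 1996)
A(4, 4)*Y = -6*1996 = -11976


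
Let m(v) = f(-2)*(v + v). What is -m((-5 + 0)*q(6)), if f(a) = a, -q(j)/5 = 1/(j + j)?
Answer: 25/3 ≈ 8.3333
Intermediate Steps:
q(j) = -5/(2*j) (q(j) = -5/(j + j) = -5*1/(2*j) = -5/(2*j))
m(v) = -4*v (m(v) = -2*(v + v) = -4*v)
-m((-5 + 0)*q(6)) = -(-4)*(-5 + 0)*(-5/2/6) = -(-4)*(-(-25)/(2*6)) = -(-4)*(-5*(-5/12)) = -(-4)*25/12 = -1*(-25/3) = 25/3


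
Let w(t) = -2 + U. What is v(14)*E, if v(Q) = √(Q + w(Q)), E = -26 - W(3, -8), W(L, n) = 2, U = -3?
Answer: -84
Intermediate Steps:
w(t) = -5 (w(t) = -2 - 3 = -5)
E = -28 (E = -26 - 1*2 = -26 - 2 = -28)
v(Q) = √(-5 + Q) (v(Q) = √(Q - 5) = √(-5 + Q))
v(14)*E = √(-5 + 14)*(-28) = √9*(-28) = 3*(-28) = -84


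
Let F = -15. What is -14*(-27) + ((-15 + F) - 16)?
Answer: 332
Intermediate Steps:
-14*(-27) + ((-15 + F) - 16) = -14*(-27) + ((-15 - 15) - 16) = 378 + (-30 - 16) = 378 - 46 = 332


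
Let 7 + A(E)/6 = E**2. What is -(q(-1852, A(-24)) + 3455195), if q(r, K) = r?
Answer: -3453343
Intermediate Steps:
A(E) = -42 + 6*E**2
-(q(-1852, A(-24)) + 3455195) = -(-1852 + 3455195) = -1*3453343 = -3453343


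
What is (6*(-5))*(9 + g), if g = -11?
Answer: 60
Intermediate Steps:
(6*(-5))*(9 + g) = (6*(-5))*(9 - 11) = -30*(-2) = 60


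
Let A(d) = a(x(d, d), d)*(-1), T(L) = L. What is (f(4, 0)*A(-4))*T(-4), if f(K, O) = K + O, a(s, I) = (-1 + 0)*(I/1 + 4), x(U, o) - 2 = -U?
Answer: 0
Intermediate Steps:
x(U, o) = 2 - U
a(s, I) = -4 - I (a(s, I) = -(I*1 + 4) = -(I + 4) = -(4 + I) = -4 - I)
A(d) = 4 + d (A(d) = (-4 - d)*(-1) = 4 + d)
(f(4, 0)*A(-4))*T(-4) = ((4 + 0)*(4 - 4))*(-4) = (4*0)*(-4) = 0*(-4) = 0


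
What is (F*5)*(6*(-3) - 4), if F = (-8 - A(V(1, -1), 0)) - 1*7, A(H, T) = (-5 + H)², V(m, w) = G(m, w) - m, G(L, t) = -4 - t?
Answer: 10560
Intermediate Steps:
V(m, w) = -4 - m - w (V(m, w) = (-4 - w) - m = -4 - m - w)
F = -96 (F = (-8 - (-5 + (-4 - 1*1 - 1*(-1)))²) - 1*7 = (-8 - (-5 + (-4 - 1 + 1))²) - 7 = (-8 - (-5 - 4)²) - 7 = (-8 - 1*(-9)²) - 7 = (-8 - 1*81) - 7 = (-8 - 81) - 7 = -89 - 7 = -96)
(F*5)*(6*(-3) - 4) = (-96*5)*(6*(-3) - 4) = -480*(-18 - 4) = -480*(-22) = 10560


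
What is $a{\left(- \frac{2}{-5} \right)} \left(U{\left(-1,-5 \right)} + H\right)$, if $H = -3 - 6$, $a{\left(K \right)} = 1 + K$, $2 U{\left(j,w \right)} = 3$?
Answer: $- \frac{21}{2} \approx -10.5$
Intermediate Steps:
$U{\left(j,w \right)} = \frac{3}{2}$ ($U{\left(j,w \right)} = \frac{1}{2} \cdot 3 = \frac{3}{2}$)
$H = -9$
$a{\left(- \frac{2}{-5} \right)} \left(U{\left(-1,-5 \right)} + H\right) = \left(1 - \frac{2}{-5}\right) \left(\frac{3}{2} - 9\right) = \left(1 - - \frac{2}{5}\right) \left(- \frac{15}{2}\right) = \left(1 + \frac{2}{5}\right) \left(- \frac{15}{2}\right) = \frac{7}{5} \left(- \frac{15}{2}\right) = - \frac{21}{2}$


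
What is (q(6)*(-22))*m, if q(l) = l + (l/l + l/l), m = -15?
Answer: 2640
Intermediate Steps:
q(l) = 2 + l (q(l) = l + (1 + 1) = l + 2 = 2 + l)
(q(6)*(-22))*m = ((2 + 6)*(-22))*(-15) = (8*(-22))*(-15) = -176*(-15) = 2640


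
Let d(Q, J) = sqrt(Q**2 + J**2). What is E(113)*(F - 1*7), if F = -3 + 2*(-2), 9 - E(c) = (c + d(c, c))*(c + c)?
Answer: 357406 + 357532*sqrt(2) ≈ 8.6303e+5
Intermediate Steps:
d(Q, J) = sqrt(J**2 + Q**2)
E(c) = 9 - 2*c*(c + sqrt(2)*sqrt(c**2)) (E(c) = 9 - (c + sqrt(c**2 + c**2))*(c + c) = 9 - (c + sqrt(2*c**2))*2*c = 9 - (c + sqrt(2)*sqrt(c**2))*2*c = 9 - 2*c*(c + sqrt(2)*sqrt(c**2)))
F = -7 (F = -3 - 4 = -7)
E(113)*(F - 1*7) = (9 - 2*113**2 - 2*113*sqrt(2)*sqrt(113**2))*(-7 - 1*7) = (9 - 2*12769 - 2*113*sqrt(2)*sqrt(12769))*(-7 - 7) = (9 - 25538 - 2*113*sqrt(2)*113)*(-14) = (9 - 25538 - 25538*sqrt(2))*(-14) = (-25529 - 25538*sqrt(2))*(-14) = 357406 + 357532*sqrt(2)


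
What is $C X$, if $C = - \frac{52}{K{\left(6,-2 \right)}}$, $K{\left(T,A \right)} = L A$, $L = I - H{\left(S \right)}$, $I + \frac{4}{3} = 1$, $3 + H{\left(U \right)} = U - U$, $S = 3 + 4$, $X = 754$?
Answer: $\frac{14703}{2} \approx 7351.5$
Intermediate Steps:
$S = 7$
$H{\left(U \right)} = -3$ ($H{\left(U \right)} = -3 + \left(U - U\right) = -3 + 0 = -3$)
$I = - \frac{1}{3}$ ($I = - \frac{4}{3} + 1 = - \frac{1}{3} \approx -0.33333$)
$L = \frac{8}{3}$ ($L = - \frac{1}{3} - -3 = - \frac{1}{3} + 3 = \frac{8}{3} \approx 2.6667$)
$K{\left(T,A \right)} = \frac{8 A}{3}$
$C = \frac{39}{4}$ ($C = - \frac{52}{\frac{8}{3} \left(-2\right)} = - \frac{52}{- \frac{16}{3}} = \left(-52\right) \left(- \frac{3}{16}\right) = \frac{39}{4} \approx 9.75$)
$C X = \frac{39}{4} \cdot 754 = \frac{14703}{2}$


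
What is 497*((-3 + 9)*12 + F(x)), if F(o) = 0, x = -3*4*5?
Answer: 35784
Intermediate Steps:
x = -60 (x = -12*5 = -60)
497*((-3 + 9)*12 + F(x)) = 497*((-3 + 9)*12 + 0) = 497*(6*12 + 0) = 497*(72 + 0) = 497*72 = 35784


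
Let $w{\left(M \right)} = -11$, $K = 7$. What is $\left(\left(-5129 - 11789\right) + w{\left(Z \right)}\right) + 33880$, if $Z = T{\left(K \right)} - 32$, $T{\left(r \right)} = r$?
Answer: $16951$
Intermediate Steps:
$Z = -25$ ($Z = 7 - 32 = -25$)
$\left(\left(-5129 - 11789\right) + w{\left(Z \right)}\right) + 33880 = \left(\left(-5129 - 11789\right) - 11\right) + 33880 = \left(-16918 - 11\right) + 33880 = -16929 + 33880 = 16951$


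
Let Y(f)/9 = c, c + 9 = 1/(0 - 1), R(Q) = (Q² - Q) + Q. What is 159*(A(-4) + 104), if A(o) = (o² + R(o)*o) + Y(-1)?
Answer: -5406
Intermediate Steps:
R(Q) = Q²
c = -10 (c = -9 + 1/(0 - 1) = -9 + 1/(-1) = -9 - 1 = -10)
Y(f) = -90 (Y(f) = 9*(-10) = -90)
A(o) = -90 + o² + o³ (A(o) = (o² + o²*o) - 90 = (o² + o³) - 90 = -90 + o² + o³)
159*(A(-4) + 104) = 159*((-90 + (-4)² + (-4)³) + 104) = 159*((-90 + 16 - 64) + 104) = 159*(-138 + 104) = 159*(-34) = -5406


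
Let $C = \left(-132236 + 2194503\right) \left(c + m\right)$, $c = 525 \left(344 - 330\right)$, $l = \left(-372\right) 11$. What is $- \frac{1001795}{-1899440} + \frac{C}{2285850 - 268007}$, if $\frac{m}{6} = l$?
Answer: $- \frac{13476166928817755}{766554341584} \approx -17580.0$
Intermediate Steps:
$l = -4092$
$m = -24552$ ($m = 6 \left(-4092\right) = -24552$)
$c = 7350$ ($c = 525 \cdot 14 = 7350$)
$C = -35475116934$ ($C = \left(-132236 + 2194503\right) \left(7350 - 24552\right) = 2062267 \left(-17202\right) = -35475116934$)
$- \frac{1001795}{-1899440} + \frac{C}{2285850 - 268007} = - \frac{1001795}{-1899440} - \frac{35475116934}{2285850 - 268007} = \left(-1001795\right) \left(- \frac{1}{1899440}\right) - \frac{35475116934}{2017843} = \frac{200359}{379888} - \frac{35475116934}{2017843} = - \frac{13476166928817755}{766554341584}$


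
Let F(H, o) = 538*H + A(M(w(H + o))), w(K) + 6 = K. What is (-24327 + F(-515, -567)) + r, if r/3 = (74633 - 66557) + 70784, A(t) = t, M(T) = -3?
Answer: -64820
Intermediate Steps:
w(K) = -6 + K
r = 236580 (r = 3*((74633 - 66557) + 70784) = 3*(8076 + 70784) = 3*78860 = 236580)
F(H, o) = -3 + 538*H (F(H, o) = 538*H - 3 = -3 + 538*H)
(-24327 + F(-515, -567)) + r = (-24327 + (-3 + 538*(-515))) + 236580 = (-24327 + (-3 - 277070)) + 236580 = (-24327 - 277073) + 236580 = -301400 + 236580 = -64820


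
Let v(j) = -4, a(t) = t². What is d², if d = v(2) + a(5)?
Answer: 441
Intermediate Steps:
d = 21 (d = -4 + 5² = -4 + 25 = 21)
d² = 21² = 441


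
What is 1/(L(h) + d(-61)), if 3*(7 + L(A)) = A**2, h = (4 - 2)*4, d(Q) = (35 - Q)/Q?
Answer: 183/2335 ≈ 0.078373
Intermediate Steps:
d(Q) = (35 - Q)/Q
h = 8 (h = 2*4 = 8)
L(A) = -7 + A**2/3
1/(L(h) + d(-61)) = 1/((-7 + (1/3)*8**2) + (35 - 1*(-61))/(-61)) = 1/((-7 + (1/3)*64) - (35 + 61)/61) = 1/((-7 + 64/3) - 1/61*96) = 1/(43/3 - 96/61) = 1/(2335/183) = 183/2335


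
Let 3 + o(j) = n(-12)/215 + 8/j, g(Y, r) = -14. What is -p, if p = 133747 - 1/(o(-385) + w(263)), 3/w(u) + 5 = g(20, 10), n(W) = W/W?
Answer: -133529708176/998373 ≈ -1.3375e+5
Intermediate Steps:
n(W) = 1
w(u) = -3/19 (w(u) = 3/(-5 - 14) = 3/(-19) = 3*(-1/19) = -3/19)
o(j) = -644/215 + 8/j (o(j) = -3 + (1/215 + 8/j) = -644/215 + 8/j)
p = 133529708176/998373 (p = 133747 - 1/((-644/215 + 8/(-385)) - 3/19) = 133747 - 1/((-644/215 + 8*(-1/385)) - 3/19) = 133747 - 1/((-644/215 - 8/385) - 3/19) = 133747 - 1/(-49932/16555 - 3/19) = 133747 - 1/(-998373/314545) = 133747 - 1*(-314545/998373) = 133747 + 314545/998373 = 133529708176/998373 ≈ 1.3375e+5)
-p = -1*133529708176/998373 = -133529708176/998373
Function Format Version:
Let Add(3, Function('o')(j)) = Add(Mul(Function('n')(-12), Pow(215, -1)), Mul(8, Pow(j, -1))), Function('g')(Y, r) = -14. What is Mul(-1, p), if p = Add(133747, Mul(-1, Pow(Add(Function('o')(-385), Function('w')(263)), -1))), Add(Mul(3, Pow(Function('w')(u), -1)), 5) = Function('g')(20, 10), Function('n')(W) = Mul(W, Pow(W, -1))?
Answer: Rational(-133529708176, 998373) ≈ -1.3375e+5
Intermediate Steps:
Function('n')(W) = 1
Function('w')(u) = Rational(-3, 19) (Function('w')(u) = Mul(3, Pow(Add(-5, -14), -1)) = Mul(3, Pow(-19, -1)) = Mul(3, Rational(-1, 19)) = Rational(-3, 19))
Function('o')(j) = Add(Rational(-644, 215), Mul(8, Pow(j, -1))) (Function('o')(j) = Add(-3, Add(Mul(1, Pow(215, -1)), Mul(8, Pow(j, -1)))) = Add(-3, Add(Mul(1, Rational(1, 215)), Mul(8, Pow(j, -1)))) = Add(-3, Add(Rational(1, 215), Mul(8, Pow(j, -1)))) = Add(Rational(-644, 215), Mul(8, Pow(j, -1))))
p = Rational(133529708176, 998373) (p = Add(133747, Mul(-1, Pow(Add(Add(Rational(-644, 215), Mul(8, Pow(-385, -1))), Rational(-3, 19)), -1))) = Add(133747, Mul(-1, Pow(Add(Add(Rational(-644, 215), Mul(8, Rational(-1, 385))), Rational(-3, 19)), -1))) = Add(133747, Mul(-1, Pow(Add(Add(Rational(-644, 215), Rational(-8, 385)), Rational(-3, 19)), -1))) = Add(133747, Mul(-1, Pow(Add(Rational(-49932, 16555), Rational(-3, 19)), -1))) = Add(133747, Mul(-1, Pow(Rational(-998373, 314545), -1))) = Add(133747, Mul(-1, Rational(-314545, 998373))) = Add(133747, Rational(314545, 998373)) = Rational(133529708176, 998373) ≈ 1.3375e+5)
Mul(-1, p) = Mul(-1, Rational(133529708176, 998373)) = Rational(-133529708176, 998373)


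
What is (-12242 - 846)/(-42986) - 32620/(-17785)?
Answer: 163497340/76450601 ≈ 2.1386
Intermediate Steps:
(-12242 - 846)/(-42986) - 32620/(-17785) = -13088*(-1/42986) - 32620*(-1/17785) = 6544/21493 + 6524/3557 = 163497340/76450601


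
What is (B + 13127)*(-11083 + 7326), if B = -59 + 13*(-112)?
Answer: -43626284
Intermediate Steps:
B = -1515 (B = -59 - 1456 = -1515)
(B + 13127)*(-11083 + 7326) = (-1515 + 13127)*(-11083 + 7326) = 11612*(-3757) = -43626284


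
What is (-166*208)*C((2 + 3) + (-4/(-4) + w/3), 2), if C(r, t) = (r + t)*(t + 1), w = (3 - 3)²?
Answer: -828672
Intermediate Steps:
w = 0 (w = 0² = 0)
C(r, t) = (1 + t)*(r + t) (C(r, t) = (r + t)*(1 + t) = (1 + t)*(r + t))
(-166*208)*C((2 + 3) + (-4/(-4) + w/3), 2) = (-166*208)*(((2 + 3) + (-4/(-4) + 0/3)) + 2 + 2² + ((2 + 3) + (-4/(-4) + 0/3))*2) = -34528*((5 + (-4*(-¼) + 0*(⅓))) + 2 + 4 + (5 + (-4*(-¼) + 0*(⅓)))*2) = -34528*((5 + (1 + 0)) + 2 + 4 + (5 + (1 + 0))*2) = -34528*((5 + 1) + 2 + 4 + (5 + 1)*2) = -34528*(6 + 2 + 4 + 6*2) = -34528*(6 + 2 + 4 + 12) = -34528*24 = -828672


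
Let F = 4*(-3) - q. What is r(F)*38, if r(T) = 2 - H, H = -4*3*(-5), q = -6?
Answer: -2204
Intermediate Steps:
H = 60 (H = -12*(-5) = 60)
F = -6 (F = 4*(-3) - 1*(-6) = -12 + 6 = -6)
r(T) = -58 (r(T) = 2 - 1*60 = 2 - 60 = -58)
r(F)*38 = -58*38 = -2204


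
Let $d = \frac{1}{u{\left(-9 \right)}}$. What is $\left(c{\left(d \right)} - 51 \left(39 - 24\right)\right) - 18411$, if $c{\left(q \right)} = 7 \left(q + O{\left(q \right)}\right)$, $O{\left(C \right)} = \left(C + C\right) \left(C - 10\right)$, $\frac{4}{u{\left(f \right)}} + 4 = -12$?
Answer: $-18420$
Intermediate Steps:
$u{\left(f \right)} = - \frac{1}{4}$ ($u{\left(f \right)} = \frac{4}{-4 - 12} = \frac{4}{-16} = 4 \left(- \frac{1}{16}\right) = - \frac{1}{4}$)
$O{\left(C \right)} = 2 C \left(-10 + C\right)$
$d = -4$ ($d = \frac{1}{- \frac{1}{4}} = -4$)
$c{\left(q \right)} = 7 q + 14 q \left(-10 + q\right)$ ($c{\left(q \right)} = 7 \left(q + 2 q \left(-10 + q\right)\right) = 7 q + 14 q \left(-10 + q\right)$)
$\left(c{\left(d \right)} - 51 \left(39 - 24\right)\right) - 18411 = \left(7 \left(-4\right) \left(-19 + 2 \left(-4\right)\right) - 51 \left(39 - 24\right)\right) - 18411 = \left(7 \left(-4\right) \left(-19 - 8\right) - 765\right) - 18411 = \left(7 \left(-4\right) \left(-27\right) - 765\right) - 18411 = \left(756 - 765\right) - 18411 = -9 - 18411 = -18420$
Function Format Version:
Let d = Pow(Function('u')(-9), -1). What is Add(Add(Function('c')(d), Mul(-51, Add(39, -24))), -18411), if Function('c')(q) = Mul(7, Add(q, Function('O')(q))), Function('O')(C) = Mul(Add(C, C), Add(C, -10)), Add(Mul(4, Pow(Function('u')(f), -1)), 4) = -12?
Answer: -18420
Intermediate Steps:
Function('u')(f) = Rational(-1, 4) (Function('u')(f) = Mul(4, Pow(Add(-4, -12), -1)) = Mul(4, Pow(-16, -1)) = Mul(4, Rational(-1, 16)) = Rational(-1, 4))
Function('O')(C) = Mul(2, C, Add(-10, C)) (Function('O')(C) = Mul(Mul(2, C), Add(-10, C)) = Mul(2, C, Add(-10, C)))
d = -4 (d = Pow(Rational(-1, 4), -1) = -4)
Function('c')(q) = Add(Mul(7, q), Mul(14, q, Add(-10, q))) (Function('c')(q) = Mul(7, Add(q, Mul(2, q, Add(-10, q)))) = Add(Mul(7, q), Mul(14, q, Add(-10, q))))
Add(Add(Function('c')(d), Mul(-51, Add(39, -24))), -18411) = Add(Add(Mul(7, -4, Add(-19, Mul(2, -4))), Mul(-51, Add(39, -24))), -18411) = Add(Add(Mul(7, -4, Add(-19, -8)), Mul(-51, 15)), -18411) = Add(Add(Mul(7, -4, -27), -765), -18411) = Add(Add(756, -765), -18411) = Add(-9, -18411) = -18420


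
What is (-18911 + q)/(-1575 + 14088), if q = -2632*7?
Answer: -12445/4171 ≈ -2.9837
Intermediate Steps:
q = -18424
(-18911 + q)/(-1575 + 14088) = (-18911 - 18424)/(-1575 + 14088) = -37335/12513 = -37335*1/12513 = -12445/4171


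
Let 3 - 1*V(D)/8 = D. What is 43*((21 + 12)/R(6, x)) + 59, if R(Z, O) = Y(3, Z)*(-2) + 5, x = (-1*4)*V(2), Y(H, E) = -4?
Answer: 2186/13 ≈ 168.15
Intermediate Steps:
V(D) = 24 - 8*D
x = -32 (x = (-1*4)*(24 - 8*2) = -4*(24 - 16) = -4*8 = -32)
R(Z, O) = 13 (R(Z, O) = -4*(-2) + 5 = 8 + 5 = 13)
43*((21 + 12)/R(6, x)) + 59 = 43*((21 + 12)/13) + 59 = 43*(33*(1/13)) + 59 = 43*(33/13) + 59 = 1419/13 + 59 = 2186/13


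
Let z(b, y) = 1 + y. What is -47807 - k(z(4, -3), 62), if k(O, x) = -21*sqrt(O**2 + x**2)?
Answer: -47807 + 42*sqrt(962) ≈ -46504.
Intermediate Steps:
-47807 - k(z(4, -3), 62) = -47807 - (-21)*sqrt((1 - 3)**2 + 62**2) = -47807 - (-21)*sqrt((-2)**2 + 3844) = -47807 - (-21)*sqrt(4 + 3844) = -47807 - (-21)*sqrt(3848) = -47807 - (-21)*2*sqrt(962) = -47807 - (-42)*sqrt(962) = -47807 + 42*sqrt(962)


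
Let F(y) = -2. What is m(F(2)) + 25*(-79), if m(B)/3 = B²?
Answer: -1963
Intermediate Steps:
m(B) = 3*B²
m(F(2)) + 25*(-79) = 3*(-2)² + 25*(-79) = 3*4 - 1975 = 12 - 1975 = -1963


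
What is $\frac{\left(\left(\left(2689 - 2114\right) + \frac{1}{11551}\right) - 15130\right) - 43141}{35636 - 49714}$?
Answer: $\frac{666446495}{162614978} \approx 4.0983$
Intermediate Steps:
$\frac{\left(\left(\left(2689 - 2114\right) + \frac{1}{11551}\right) - 15130\right) - 43141}{35636 - 49714} = \frac{\left(\left(575 + \frac{1}{11551}\right) - 15130\right) - 43141}{-14078} = \left(\left(\frac{6641826}{11551} - 15130\right) - 43141\right) \left(- \frac{1}{14078}\right) = \left(- \frac{168124804}{11551} - 43141\right) \left(- \frac{1}{14078}\right) = \left(- \frac{666446495}{11551}\right) \left(- \frac{1}{14078}\right) = \frac{666446495}{162614978}$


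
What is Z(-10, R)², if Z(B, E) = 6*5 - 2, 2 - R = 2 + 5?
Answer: 784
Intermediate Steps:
R = -5 (R = 2 - (2 + 5) = 2 - 1*7 = 2 - 7 = -5)
Z(B, E) = 28 (Z(B, E) = 30 - 2 = 28)
Z(-10, R)² = 28² = 784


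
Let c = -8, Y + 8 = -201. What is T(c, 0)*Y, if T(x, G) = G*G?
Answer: 0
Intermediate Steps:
Y = -209 (Y = -8 - 201 = -209)
T(x, G) = G**2
T(c, 0)*Y = 0**2*(-209) = 0*(-209) = 0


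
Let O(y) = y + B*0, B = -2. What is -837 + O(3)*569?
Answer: 870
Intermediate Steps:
O(y) = y (O(y) = y - 2*0 = y + 0 = y)
-837 + O(3)*569 = -837 + 3*569 = -837 + 1707 = 870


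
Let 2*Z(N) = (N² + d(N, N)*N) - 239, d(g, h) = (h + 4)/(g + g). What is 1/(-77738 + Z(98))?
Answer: -1/73030 ≈ -1.3693e-5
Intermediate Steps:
d(g, h) = (4 + h)/(2*g) (d(g, h) = (4 + h)/((2*g)) = (4 + h)*(1/(2*g)) = (4 + h)/(2*g))
Z(N) = -237/2 + N²/2 + N/4 (Z(N) = ((N² + ((4 + N)/(2*N))*N) - 239)/2 = ((N² + (2 + N/2)) - 239)/2 = ((2 + N² + N/2) - 239)/2 = (-237 + N² + N/2)/2 = -237/2 + N²/2 + N/4)
1/(-77738 + Z(98)) = 1/(-77738 + (-237/2 + (½)*98² + (¼)*98)) = 1/(-77738 + (-237/2 + (½)*9604 + 49/2)) = 1/(-77738 + (-237/2 + 4802 + 49/2)) = 1/(-77738 + 4708) = 1/(-73030) = -1/73030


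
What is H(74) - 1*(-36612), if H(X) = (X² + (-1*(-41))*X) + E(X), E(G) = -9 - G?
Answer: 45039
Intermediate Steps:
H(X) = -9 + X² + 40*X (H(X) = (X² + (-1*(-41))*X) + (-9 - X) = (X² + 41*X) + (-9 - X) = -9 + X² + 40*X)
H(74) - 1*(-36612) = (-9 + 74² + 40*74) - 1*(-36612) = (-9 + 5476 + 2960) + 36612 = 8427 + 36612 = 45039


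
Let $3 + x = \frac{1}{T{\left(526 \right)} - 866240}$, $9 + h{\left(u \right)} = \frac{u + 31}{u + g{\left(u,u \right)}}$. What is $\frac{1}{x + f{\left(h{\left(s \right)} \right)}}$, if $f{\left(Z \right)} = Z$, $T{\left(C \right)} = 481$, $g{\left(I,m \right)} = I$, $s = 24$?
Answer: $- \frac{41556432}{451060487} \approx -0.092131$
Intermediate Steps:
$h{\left(u \right)} = -9 + \frac{31 + u}{2 u}$ ($h{\left(u \right)} = -9 + \frac{u + 31}{u + u} = -9 + \frac{31 + u}{2 u}$)
$x = - \frac{2597278}{865759}$ ($x = -3 + \frac{1}{481 - 866240} = -3 + \frac{1}{-865759} = -3 - \frac{1}{865759} = - \frac{2597278}{865759} \approx -3.0$)
$\frac{1}{x + f{\left(h{\left(s \right)} \right)}} = \frac{1}{- \frac{2597278}{865759} + \frac{31 - 408}{2 \cdot 24}} = \frac{1}{- \frac{2597278}{865759} + \frac{1}{2} \cdot \frac{1}{24} \left(31 - 408\right)} = \frac{1}{- \frac{2597278}{865759} + \frac{1}{2} \cdot \frac{1}{24} \left(-377\right)} = \frac{1}{- \frac{2597278}{865759} - \frac{377}{48}} = \frac{1}{- \frac{451060487}{41556432}} = - \frac{41556432}{451060487}$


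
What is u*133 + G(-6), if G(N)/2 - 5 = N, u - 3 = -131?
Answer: -17026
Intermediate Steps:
u = -128 (u = 3 - 131 = -128)
G(N) = 10 + 2*N
u*133 + G(-6) = -128*133 + (10 + 2*(-6)) = -17024 + (10 - 12) = -17024 - 2 = -17026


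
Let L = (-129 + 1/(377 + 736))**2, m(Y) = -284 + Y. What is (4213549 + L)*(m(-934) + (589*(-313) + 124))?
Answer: -46276453017239267/58989 ≈ -7.8449e+11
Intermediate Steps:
L = 20614067776/1238769 (L = (-129 + 1/1113)**2 = (-143576/1113)**2 = 20614067776/1238769 ≈ 16641.)
(4213549 + L)*(m(-934) + (589*(-313) + 124)) = (4213549 + 20614067776/1238769)*((-284 - 934) + (589*(-313) + 124)) = 5240227948957*(-1218 + (-184357 + 124))/1238769 = 5240227948957*(-1218 - 184233)/1238769 = (5240227948957/1238769)*(-185451) = -46276453017239267/58989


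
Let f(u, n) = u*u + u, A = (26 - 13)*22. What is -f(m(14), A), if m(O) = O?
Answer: -210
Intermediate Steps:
A = 286 (A = 13*22 = 286)
f(u, n) = u + u² (f(u, n) = u² + u = u + u²)
-f(m(14), A) = -14*(1 + 14) = -14*15 = -1*210 = -210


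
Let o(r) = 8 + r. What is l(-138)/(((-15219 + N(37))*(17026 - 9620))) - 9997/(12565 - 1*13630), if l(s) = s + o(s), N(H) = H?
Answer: 281010472936/29936588745 ≈ 9.3869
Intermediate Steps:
l(s) = 8 + 2*s (l(s) = s + (8 + s) = 8 + 2*s)
l(-138)/(((-15219 + N(37))*(17026 - 9620))) - 9997/(12565 - 1*13630) = (8 + 2*(-138))/(((-15219 + 37)*(17026 - 9620))) - 9997/(12565 - 1*13630) = (8 - 276)/((-15182*7406)) - 9997/(12565 - 13630) = -268/(-112437892) - 9997/(-1065) = -268*(-1/112437892) - 9997*(-1/1065) = 67/28109473 + 9997/1065 = 281010472936/29936588745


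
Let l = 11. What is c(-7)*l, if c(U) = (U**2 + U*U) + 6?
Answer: 1144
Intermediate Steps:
c(U) = 6 + 2*U**2 (c(U) = (U**2 + U**2) + 6 = 2*U**2 + 6 = 6 + 2*U**2)
c(-7)*l = (6 + 2*(-7)**2)*11 = (6 + 2*49)*11 = (6 + 98)*11 = 104*11 = 1144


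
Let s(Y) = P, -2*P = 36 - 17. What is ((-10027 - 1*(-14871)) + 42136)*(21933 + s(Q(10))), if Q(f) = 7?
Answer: 1029966030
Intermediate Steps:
P = -19/2 (P = -(36 - 17)/2 = -1/2*19 = -19/2 ≈ -9.5000)
s(Y) = -19/2
((-10027 - 1*(-14871)) + 42136)*(21933 + s(Q(10))) = ((-10027 - 1*(-14871)) + 42136)*(21933 - 19/2) = ((-10027 + 14871) + 42136)*(43847/2) = (4844 + 42136)*(43847/2) = 46980*(43847/2) = 1029966030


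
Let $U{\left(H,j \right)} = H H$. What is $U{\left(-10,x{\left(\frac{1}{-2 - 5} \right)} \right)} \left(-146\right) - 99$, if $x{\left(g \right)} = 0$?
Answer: $-14699$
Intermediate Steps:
$U{\left(H,j \right)} = H^{2}$
$U{\left(-10,x{\left(\frac{1}{-2 - 5} \right)} \right)} \left(-146\right) - 99 = \left(-10\right)^{2} \left(-146\right) - 99 = 100 \left(-146\right) - 99 = -14600 - 99 = -14699$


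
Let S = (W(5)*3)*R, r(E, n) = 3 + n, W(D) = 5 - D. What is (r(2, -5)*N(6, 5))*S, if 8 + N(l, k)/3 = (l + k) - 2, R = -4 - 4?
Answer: 0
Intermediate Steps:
R = -8
N(l, k) = -30 + 3*k + 3*l (N(l, k) = -24 + 3*((l + k) - 2) = -24 + 3*((k + l) - 2) = -24 + 3*(-2 + k + l) = -24 + (-6 + 3*k + 3*l) = -30 + 3*k + 3*l)
S = 0 (S = ((5 - 1*5)*3)*(-8) = ((5 - 5)*3)*(-8) = (0*3)*(-8) = 0*(-8) = 0)
(r(2, -5)*N(6, 5))*S = ((3 - 5)*(-30 + 3*5 + 3*6))*0 = -2*(-30 + 15 + 18)*0 = -2*3*0 = -6*0 = 0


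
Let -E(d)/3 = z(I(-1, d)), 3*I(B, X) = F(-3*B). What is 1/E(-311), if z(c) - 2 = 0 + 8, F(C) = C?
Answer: -1/30 ≈ -0.033333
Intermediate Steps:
I(B, X) = -B (I(B, X) = (-3*B)/3 = -B)
z(c) = 10 (z(c) = 2 + (0 + 8) = 2 + 8 = 10)
E(d) = -30 (E(d) = -3*10 = -30)
1/E(-311) = 1/(-30) = -1/30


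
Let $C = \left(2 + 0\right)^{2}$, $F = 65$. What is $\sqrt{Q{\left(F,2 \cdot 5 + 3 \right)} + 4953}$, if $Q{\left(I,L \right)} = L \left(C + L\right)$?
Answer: $\sqrt{5174} \approx 71.931$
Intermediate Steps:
$C = 4$ ($C = 2^{2} = 4$)
$Q{\left(I,L \right)} = L \left(4 + L\right)$
$\sqrt{Q{\left(F,2 \cdot 5 + 3 \right)} + 4953} = \sqrt{\left(2 \cdot 5 + 3\right) \left(4 + \left(2 \cdot 5 + 3\right)\right) + 4953} = \sqrt{\left(10 + 3\right) \left(4 + \left(10 + 3\right)\right) + 4953} = \sqrt{13 \left(4 + 13\right) + 4953} = \sqrt{13 \cdot 17 + 4953} = \sqrt{221 + 4953} = \sqrt{5174}$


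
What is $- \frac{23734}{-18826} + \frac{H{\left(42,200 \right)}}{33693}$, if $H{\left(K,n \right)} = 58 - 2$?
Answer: $\frac{400361959}{317152209} \approx 1.2624$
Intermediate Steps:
$H{\left(K,n \right)} = 56$ ($H{\left(K,n \right)} = 58 - 2 = 56$)
$- \frac{23734}{-18826} + \frac{H{\left(42,200 \right)}}{33693} = - \frac{23734}{-18826} + \frac{56}{33693} = \left(-23734\right) \left(- \frac{1}{18826}\right) + 56 \cdot \frac{1}{33693} = \frac{11867}{9413} + \frac{56}{33693} = \frac{400361959}{317152209}$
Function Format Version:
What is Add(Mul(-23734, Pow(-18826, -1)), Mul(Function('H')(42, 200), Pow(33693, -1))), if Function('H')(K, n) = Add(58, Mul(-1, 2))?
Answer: Rational(400361959, 317152209) ≈ 1.2624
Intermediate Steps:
Function('H')(K, n) = 56 (Function('H')(K, n) = Add(58, -2) = 56)
Add(Mul(-23734, Pow(-18826, -1)), Mul(Function('H')(42, 200), Pow(33693, -1))) = Add(Mul(-23734, Pow(-18826, -1)), Mul(56, Pow(33693, -1))) = Add(Mul(-23734, Rational(-1, 18826)), Mul(56, Rational(1, 33693))) = Add(Rational(11867, 9413), Rational(56, 33693)) = Rational(400361959, 317152209)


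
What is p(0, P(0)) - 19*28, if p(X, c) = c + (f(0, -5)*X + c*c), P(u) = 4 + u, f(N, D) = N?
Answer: -512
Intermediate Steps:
p(X, c) = c + c**2 (p(X, c) = c + (0*X + c*c) = c + (0 + c**2) = c + c**2)
p(0, P(0)) - 19*28 = (4 + 0)*(1 + (4 + 0)) - 19*28 = 4*(1 + 4) - 532 = 4*5 - 532 = 20 - 532 = -512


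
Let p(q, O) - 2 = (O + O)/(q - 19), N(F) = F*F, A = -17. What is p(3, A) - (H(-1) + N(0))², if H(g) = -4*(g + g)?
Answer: -479/8 ≈ -59.875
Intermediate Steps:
N(F) = F²
p(q, O) = 2 + 2*O/(-19 + q) (p(q, O) = 2 + (O + O)/(q - 19) = 2 + (2*O)/(-19 + q) = 2 + 2*O/(-19 + q))
H(g) = -8*g
p(3, A) - (H(-1) + N(0))² = 2*(-19 - 17 + 3)/(-19 + 3) - (-8*(-1) + 0²)² = 2*(-33)/(-16) - (8 + 0)² = 2*(-1/16)*(-33) - 1*8² = 33/8 - 1*64 = 33/8 - 64 = -479/8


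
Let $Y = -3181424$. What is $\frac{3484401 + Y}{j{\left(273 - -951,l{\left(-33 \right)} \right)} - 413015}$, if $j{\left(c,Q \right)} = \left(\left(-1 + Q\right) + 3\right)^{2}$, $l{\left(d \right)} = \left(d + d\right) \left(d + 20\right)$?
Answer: $\frac{302977}{326585} \approx 0.92771$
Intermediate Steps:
$l{\left(d \right)} = 2 d \left(20 + d\right)$
$j{\left(c,Q \right)} = \left(2 + Q\right)^{2}$
$\frac{3484401 + Y}{j{\left(273 - -951,l{\left(-33 \right)} \right)} - 413015} = \frac{3484401 - 3181424}{\left(2 + 2 \left(-33\right) \left(20 - 33\right)\right)^{2} - 413015} = \frac{302977}{\left(2 + 2 \left(-33\right) \left(-13\right)\right)^{2} - 413015} = \frac{302977}{\left(2 + 858\right)^{2} - 413015} = \frac{302977}{860^{2} - 413015} = \frac{302977}{739600 - 413015} = \frac{302977}{326585}$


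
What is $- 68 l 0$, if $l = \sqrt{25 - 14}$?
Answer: $0$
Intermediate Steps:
$l = \sqrt{11} \approx 3.3166$
$- 68 l 0 = - 68 \sqrt{11} \cdot 0 = 0$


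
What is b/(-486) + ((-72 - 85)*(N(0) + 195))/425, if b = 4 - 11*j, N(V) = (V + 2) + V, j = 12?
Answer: -7488547/103275 ≈ -72.511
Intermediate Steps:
N(V) = 2 + 2*V (N(V) = (2 + V) + V = 2 + 2*V)
b = -128 (b = 4 - 11*12 = 4 - 132 = -128)
b/(-486) + ((-72 - 85)*(N(0) + 195))/425 = -128/(-486) + ((-72 - 85)*((2 + 2*0) + 195))/425 = -128*(-1/486) - 157*((2 + 0) + 195)*(1/425) = 64/243 - 157*(2 + 195)*(1/425) = 64/243 - 157*197*(1/425) = 64/243 - 30929*1/425 = 64/243 - 30929/425 = -7488547/103275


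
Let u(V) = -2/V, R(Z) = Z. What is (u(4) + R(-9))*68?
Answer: -646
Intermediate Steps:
(u(4) + R(-9))*68 = (-2/4 - 9)*68 = (-2*¼ - 9)*68 = (-½ - 9)*68 = -19/2*68 = -646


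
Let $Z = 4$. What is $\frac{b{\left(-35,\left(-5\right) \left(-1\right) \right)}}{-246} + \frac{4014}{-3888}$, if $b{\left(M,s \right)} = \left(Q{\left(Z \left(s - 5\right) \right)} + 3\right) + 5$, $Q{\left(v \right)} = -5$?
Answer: $- \frac{9251}{8856} \approx -1.0446$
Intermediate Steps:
$b{\left(M,s \right)} = 3$ ($b{\left(M,s \right)} = \left(-5 + 3\right) + 5 = -2 + 5 = 3$)
$\frac{b{\left(-35,\left(-5\right) \left(-1\right) \right)}}{-246} + \frac{4014}{-3888} = \frac{3}{-246} + \frac{4014}{-3888} = 3 \left(- \frac{1}{246}\right) + 4014 \left(- \frac{1}{3888}\right) = - \frac{1}{82} - \frac{223}{216} = - \frac{9251}{8856}$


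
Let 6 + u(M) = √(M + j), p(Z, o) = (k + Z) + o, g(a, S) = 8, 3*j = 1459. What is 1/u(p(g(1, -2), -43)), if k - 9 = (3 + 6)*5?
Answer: 9/704 + √1137/704 ≈ 0.060681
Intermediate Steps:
j = 1459/3 (j = (⅓)*1459 = 1459/3 ≈ 486.33)
k = 54 (k = 9 + (3 + 6)*5 = 9 + 9*5 = 9 + 45 = 54)
p(Z, o) = 54 + Z + o (p(Z, o) = (54 + Z) + o = 54 + Z + o)
u(M) = -6 + √(1459/3 + M) (u(M) = -6 + √(M + 1459/3) = -6 + √(1459/3 + M))
1/u(p(g(1, -2), -43)) = 1/(-6 + √(4377 + 9*(54 + 8 - 43))/3) = 1/(-6 + √(4377 + 9*19)/3) = 1/(-6 + √(4377 + 171)/3) = 1/(-6 + √4548/3) = 1/(-6 + (2*√1137)/3) = 1/(-6 + 2*√1137/3)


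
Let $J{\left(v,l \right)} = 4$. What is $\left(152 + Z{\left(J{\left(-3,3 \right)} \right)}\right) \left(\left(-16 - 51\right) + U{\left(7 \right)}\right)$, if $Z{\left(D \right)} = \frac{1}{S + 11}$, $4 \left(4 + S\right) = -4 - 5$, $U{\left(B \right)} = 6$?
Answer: $- \frac{176412}{19} \approx -9284.8$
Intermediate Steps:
$S = - \frac{25}{4}$ ($S = -4 + \frac{-4 - 5}{4} = -4 + \frac{1}{4} \left(-9\right) = -4 - \frac{9}{4} = - \frac{25}{4} \approx -6.25$)
$Z{\left(D \right)} = \frac{4}{19}$ ($Z{\left(D \right)} = \frac{1}{- \frac{25}{4} + 11} = \frac{1}{\frac{19}{4}} = \frac{4}{19}$)
$\left(152 + Z{\left(J{\left(-3,3 \right)} \right)}\right) \left(\left(-16 - 51\right) + U{\left(7 \right)}\right) = \left(152 + \frac{4}{19}\right) \left(\left(-16 - 51\right) + 6\right) = \frac{2892 \left(-67 + 6\right)}{19} = \frac{2892}{19} \left(-61\right) = - \frac{176412}{19}$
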